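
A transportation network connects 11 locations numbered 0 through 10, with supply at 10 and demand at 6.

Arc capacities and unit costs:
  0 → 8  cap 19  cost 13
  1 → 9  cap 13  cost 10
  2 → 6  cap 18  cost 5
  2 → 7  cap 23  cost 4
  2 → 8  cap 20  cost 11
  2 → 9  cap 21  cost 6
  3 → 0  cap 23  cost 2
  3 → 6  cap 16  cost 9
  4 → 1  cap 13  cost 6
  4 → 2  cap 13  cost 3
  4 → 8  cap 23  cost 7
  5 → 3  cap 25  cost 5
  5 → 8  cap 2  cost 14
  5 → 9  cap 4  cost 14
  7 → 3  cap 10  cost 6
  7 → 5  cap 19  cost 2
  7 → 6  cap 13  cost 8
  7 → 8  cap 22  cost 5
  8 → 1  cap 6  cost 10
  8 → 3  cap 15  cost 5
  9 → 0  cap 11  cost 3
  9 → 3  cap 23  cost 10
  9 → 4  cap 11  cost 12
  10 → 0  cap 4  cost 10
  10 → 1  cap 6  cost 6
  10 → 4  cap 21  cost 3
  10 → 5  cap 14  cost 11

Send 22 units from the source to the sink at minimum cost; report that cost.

Minimum cost for 22 units: 360

shortest-cost path #1: 10→4→2→6 push 13 @ unit cost 11 (adds 143)
shortest-cost path #2: 10→4→8→3→6 push 8 @ unit cost 24 (adds 192)
shortest-cost path #3: 10→5→3→6 push 1 @ unit cost 25 (adds 25)
total cost = 360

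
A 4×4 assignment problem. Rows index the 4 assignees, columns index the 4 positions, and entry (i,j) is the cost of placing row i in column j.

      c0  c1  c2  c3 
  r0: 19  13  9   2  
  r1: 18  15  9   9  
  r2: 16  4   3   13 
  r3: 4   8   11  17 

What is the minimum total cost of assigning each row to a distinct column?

optimal assignment: row0→col3 (cost 2), row1→col2 (cost 9), row2→col1 (cost 4), row3→col0 (cost 4)
total = 2 + 9 + 4 + 4 = 19

Minimum assignment cost: 19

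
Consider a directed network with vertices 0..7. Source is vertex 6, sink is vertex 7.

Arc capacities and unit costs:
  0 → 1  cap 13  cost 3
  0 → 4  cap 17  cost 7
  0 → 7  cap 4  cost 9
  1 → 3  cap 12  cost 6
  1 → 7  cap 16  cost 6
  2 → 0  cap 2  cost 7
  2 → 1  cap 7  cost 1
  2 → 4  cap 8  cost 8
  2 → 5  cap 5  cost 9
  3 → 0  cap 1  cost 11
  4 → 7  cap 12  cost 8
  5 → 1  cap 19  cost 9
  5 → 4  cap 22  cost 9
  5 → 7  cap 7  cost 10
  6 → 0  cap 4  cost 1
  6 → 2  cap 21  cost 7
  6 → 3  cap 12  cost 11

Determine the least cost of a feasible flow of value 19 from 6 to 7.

shortest-cost path #1: 6→0→7 push 4 @ unit cost 10 (adds 40)
shortest-cost path #2: 6→2→1→7 push 7 @ unit cost 14 (adds 98)
shortest-cost path #3: 6→2→4→7 push 8 @ unit cost 23 (adds 184)
total cost = 322

Minimum cost for 19 units: 322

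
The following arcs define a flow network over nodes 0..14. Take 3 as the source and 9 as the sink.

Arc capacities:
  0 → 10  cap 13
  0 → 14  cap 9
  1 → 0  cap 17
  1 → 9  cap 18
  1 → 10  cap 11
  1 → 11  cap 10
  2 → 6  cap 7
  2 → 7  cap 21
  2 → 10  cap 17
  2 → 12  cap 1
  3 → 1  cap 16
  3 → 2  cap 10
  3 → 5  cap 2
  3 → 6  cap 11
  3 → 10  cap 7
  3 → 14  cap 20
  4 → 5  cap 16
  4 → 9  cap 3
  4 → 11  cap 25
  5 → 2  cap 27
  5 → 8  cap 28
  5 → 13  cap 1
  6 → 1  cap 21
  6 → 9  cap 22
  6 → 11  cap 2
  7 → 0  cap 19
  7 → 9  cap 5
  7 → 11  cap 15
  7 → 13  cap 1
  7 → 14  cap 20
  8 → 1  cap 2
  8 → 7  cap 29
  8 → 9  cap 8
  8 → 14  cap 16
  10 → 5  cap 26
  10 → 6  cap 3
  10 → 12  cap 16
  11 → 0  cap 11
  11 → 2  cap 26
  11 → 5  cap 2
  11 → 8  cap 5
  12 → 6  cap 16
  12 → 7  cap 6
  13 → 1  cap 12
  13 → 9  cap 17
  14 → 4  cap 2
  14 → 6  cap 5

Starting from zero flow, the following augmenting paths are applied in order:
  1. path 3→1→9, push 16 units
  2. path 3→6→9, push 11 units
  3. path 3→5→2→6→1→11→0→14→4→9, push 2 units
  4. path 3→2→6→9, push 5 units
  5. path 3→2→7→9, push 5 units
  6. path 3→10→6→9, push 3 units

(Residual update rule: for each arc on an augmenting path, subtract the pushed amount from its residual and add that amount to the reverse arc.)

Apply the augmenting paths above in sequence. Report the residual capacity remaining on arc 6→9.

Residual capacity of (6,9): 3

after path 1 (3→1→9, push 16): res(6,9)=22
after path 2 (3→6→9, push 11): res(6,9)=11
after path 3 (3→5→2→6→1→11→0→14→4→9, push 2): res(6,9)=11
after path 4 (3→2→6→9, push 5): res(6,9)=6
after path 5 (3→2→7→9, push 5): res(6,9)=6
after path 6 (3→10→6→9, push 3): res(6,9)=3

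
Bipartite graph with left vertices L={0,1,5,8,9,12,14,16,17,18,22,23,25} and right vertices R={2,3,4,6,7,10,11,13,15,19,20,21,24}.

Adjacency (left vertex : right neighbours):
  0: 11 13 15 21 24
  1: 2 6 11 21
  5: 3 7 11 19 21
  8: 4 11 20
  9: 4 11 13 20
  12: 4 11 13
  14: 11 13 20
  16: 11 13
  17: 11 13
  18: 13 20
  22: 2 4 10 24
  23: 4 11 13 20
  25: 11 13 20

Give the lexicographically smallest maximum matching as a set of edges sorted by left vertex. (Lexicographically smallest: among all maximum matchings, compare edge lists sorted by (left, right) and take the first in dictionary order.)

Lex-smallest maximum matching: {(0,15), (1,2), (5,3), (8,4), (9,11), (12,13), (14,20), (22,10)}

|M| = 8 (so the lex-smallest maximum matching has 8 edges)
process left vertices in ascending order; for each, take the smallest-labelled available neighbour that still permits 8 edges overall, or leave it unmatched if none does
lex-smallest matching: {0-15, 1-2, 5-3, 8-4, 9-11, 12-13, 14-20, 22-10}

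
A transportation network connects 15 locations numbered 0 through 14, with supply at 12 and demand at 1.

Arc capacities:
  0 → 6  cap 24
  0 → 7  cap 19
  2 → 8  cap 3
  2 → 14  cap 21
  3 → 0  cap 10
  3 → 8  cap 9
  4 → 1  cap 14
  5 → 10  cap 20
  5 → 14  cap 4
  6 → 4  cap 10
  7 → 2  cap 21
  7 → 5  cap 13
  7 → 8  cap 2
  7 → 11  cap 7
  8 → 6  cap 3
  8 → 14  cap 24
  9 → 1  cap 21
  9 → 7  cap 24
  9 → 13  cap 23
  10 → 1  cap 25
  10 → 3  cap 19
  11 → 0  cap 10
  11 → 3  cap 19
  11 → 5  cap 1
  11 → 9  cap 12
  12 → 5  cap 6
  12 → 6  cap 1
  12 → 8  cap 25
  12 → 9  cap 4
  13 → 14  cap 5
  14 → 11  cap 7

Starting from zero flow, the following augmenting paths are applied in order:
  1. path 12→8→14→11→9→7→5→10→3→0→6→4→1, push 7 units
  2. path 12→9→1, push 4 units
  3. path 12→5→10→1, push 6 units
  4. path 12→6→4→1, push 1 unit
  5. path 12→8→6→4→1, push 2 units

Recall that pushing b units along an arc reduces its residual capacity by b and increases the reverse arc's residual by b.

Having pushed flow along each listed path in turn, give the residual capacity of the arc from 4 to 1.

Residual capacity of (4,1): 4

after path 1 (12→8→14→11→9→7→5→10→3→0→6→4→1, push 7): res(4,1)=7
after path 2 (12→9→1, push 4): res(4,1)=7
after path 3 (12→5→10→1, push 6): res(4,1)=7
after path 4 (12→6→4→1, push 1): res(4,1)=6
after path 5 (12→8→6→4→1, push 2): res(4,1)=4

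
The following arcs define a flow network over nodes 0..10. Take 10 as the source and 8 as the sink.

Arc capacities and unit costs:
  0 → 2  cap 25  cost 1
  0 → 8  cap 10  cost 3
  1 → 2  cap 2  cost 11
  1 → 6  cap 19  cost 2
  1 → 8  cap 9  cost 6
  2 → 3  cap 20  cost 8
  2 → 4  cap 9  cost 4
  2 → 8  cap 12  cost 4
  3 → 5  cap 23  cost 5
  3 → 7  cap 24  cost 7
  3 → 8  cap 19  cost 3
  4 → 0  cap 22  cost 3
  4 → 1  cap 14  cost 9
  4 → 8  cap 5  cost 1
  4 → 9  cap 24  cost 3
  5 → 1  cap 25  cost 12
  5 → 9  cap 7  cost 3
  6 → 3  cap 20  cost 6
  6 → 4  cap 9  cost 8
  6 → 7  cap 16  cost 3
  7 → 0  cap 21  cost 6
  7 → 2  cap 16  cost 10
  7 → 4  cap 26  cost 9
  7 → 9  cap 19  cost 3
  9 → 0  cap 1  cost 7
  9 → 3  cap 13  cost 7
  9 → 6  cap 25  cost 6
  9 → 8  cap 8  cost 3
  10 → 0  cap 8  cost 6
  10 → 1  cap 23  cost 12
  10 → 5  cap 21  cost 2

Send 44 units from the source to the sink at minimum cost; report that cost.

Minimum cost for 44 units: 766

shortest-cost path #1: 10→5→9→8 push 7 @ unit cost 8 (adds 56)
shortest-cost path #2: 10→0→8 push 8 @ unit cost 9 (adds 72)
shortest-cost path #3: 10→1→8 push 9 @ unit cost 18 (adds 162)
shortest-cost path #4: 10→1→6→7→9→8 push 1 @ unit cost 23 (adds 23)
shortest-cost path #5: 10→1→6→3→8 push 13 @ unit cost 23 (adds 299)
shortest-cost path #6: 10→5→1→6→3→8 push 5 @ unit cost 25 (adds 125)
shortest-cost path #7: 10→5→1→2→8 push 1 @ unit cost 29 (adds 29)
total cost = 766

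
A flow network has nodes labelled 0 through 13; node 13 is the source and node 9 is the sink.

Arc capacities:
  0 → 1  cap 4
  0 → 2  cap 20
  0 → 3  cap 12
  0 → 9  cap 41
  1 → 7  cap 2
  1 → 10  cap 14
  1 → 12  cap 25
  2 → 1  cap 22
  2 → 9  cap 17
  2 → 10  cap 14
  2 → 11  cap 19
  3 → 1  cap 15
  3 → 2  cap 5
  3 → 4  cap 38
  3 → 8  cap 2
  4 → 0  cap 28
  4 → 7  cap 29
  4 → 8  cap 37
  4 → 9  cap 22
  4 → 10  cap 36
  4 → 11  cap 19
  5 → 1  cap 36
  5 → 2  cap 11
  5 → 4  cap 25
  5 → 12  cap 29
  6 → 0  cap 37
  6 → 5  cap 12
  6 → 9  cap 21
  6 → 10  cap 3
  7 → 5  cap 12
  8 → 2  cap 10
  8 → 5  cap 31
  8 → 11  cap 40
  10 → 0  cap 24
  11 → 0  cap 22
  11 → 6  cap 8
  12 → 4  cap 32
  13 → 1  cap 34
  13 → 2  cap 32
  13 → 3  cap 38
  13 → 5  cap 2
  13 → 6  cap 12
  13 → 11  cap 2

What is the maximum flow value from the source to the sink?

augment #1: 13→2→9 bottleneck 17, total now 17
augment #2: 13→6→9 bottleneck 12, total now 29
augment #3: 13→3→4→9 bottleneck 22, total now 51
augment #4: 13→11→0→9 bottleneck 2, total now 53
augment #5: 13→1→10→0→9 bottleneck 14, total now 67
augment #6: 13→2→10→0→9 bottleneck 10, total now 77
augment #7: 13→2→11→0→9 bottleneck 5, total now 82
augment #8: 13→3→4→0→9 bottleneck 10, total now 92
augment #9: 13→3→2→11→6→9 bottleneck 5, total now 97
augment #10: 13→3→4→11→6→9 bottleneck 1, total now 98
augment #11: 13→5→2→11→6→9 bottleneck 2, total now 100

Maximum flow value: 100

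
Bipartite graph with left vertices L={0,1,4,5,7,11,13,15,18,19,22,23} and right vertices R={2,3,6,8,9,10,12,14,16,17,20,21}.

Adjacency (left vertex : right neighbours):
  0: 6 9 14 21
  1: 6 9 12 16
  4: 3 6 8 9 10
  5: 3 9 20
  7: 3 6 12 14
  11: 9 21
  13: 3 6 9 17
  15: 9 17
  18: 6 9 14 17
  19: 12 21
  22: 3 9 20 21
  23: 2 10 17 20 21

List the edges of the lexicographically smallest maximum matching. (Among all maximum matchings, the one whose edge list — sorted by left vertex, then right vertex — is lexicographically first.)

Lex-smallest maximum matching: {(0,6), (1,16), (4,8), (5,3), (7,12), (11,9), (13,17), (18,14), (19,21), (22,20), (23,2)}

|M| = 11 (so the lex-smallest maximum matching has 11 edges)
process left vertices in ascending order; for each, take the smallest-labelled available neighbour that still permits 11 edges overall, or leave it unmatched if none does
lex-smallest matching: {0-6, 1-16, 4-8, 5-3, 7-12, 11-9, 13-17, 18-14, 19-21, 22-20, 23-2}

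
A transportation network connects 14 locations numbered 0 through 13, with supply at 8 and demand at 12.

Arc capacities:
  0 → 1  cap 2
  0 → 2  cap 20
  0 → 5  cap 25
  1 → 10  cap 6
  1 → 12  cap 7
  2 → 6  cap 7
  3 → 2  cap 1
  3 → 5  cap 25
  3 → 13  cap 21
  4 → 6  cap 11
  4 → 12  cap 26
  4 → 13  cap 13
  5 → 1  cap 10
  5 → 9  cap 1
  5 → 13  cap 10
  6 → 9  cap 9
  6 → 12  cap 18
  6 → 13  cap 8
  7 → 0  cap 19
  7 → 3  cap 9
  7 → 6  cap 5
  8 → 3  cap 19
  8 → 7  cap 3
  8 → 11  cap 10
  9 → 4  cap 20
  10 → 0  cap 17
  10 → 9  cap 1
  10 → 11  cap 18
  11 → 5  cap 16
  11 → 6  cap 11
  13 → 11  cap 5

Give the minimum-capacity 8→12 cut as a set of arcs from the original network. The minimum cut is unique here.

Min-cut arcs: {(3,2), (5,1), (5,9), (8,7), (11,6)} (total capacity 26)

augment #1: 8→7→6→12 push 3
augment #2: 8→11→6→12 push 10
augment #3: 8→3→2→6→12 push 1
augment #4: 8→3→5→1→12 push 7
augment #5: 8→3→5→9→4→12 push 1
augment #6: 8→3→13→11→6→12 push 1
augment #7: 8→3→5→1→10→9→4→12 push 1
augment #8: 8→3→5→1→10→0→2→6→12 push 2
max flow = 26; residual-reachable set from 8 gives S-side
cut edges (S→T): {(3,2), (5,1), (5,9), (8,7), (11,6)} total cap 26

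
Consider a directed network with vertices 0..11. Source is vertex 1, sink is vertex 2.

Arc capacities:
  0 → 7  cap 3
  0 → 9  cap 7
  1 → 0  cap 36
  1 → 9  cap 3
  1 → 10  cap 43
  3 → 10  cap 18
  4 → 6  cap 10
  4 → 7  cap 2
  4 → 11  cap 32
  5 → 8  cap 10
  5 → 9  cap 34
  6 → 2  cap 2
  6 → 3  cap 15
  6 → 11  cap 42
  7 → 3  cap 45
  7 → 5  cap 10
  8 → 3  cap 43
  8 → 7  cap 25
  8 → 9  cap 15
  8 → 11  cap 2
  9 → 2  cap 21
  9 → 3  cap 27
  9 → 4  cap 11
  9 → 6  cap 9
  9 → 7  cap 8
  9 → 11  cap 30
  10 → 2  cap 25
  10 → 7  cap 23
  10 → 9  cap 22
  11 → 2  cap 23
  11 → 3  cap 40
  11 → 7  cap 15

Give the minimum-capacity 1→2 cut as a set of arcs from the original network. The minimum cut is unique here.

augment #1: 1→9→2 push 3
augment #2: 1→10→2 push 25
augment #3: 1→0→9→2 push 7
augment #4: 1→10→9→2 push 11
augment #5: 1→10→9→6→2 push 2
augment #6: 1→10→9→11→2 push 5
augment #7: 1→0→7→5→8→11→2 push 2
augment #8: 1→0→7→5→9→11→2 push 1
max flow = 56; residual-reachable set from 1 gives S-side
cut edges (S→T): {(0,7), (0,9), (1,9), (1,10)} total cap 56

Min-cut arcs: {(0,7), (0,9), (1,9), (1,10)} (total capacity 56)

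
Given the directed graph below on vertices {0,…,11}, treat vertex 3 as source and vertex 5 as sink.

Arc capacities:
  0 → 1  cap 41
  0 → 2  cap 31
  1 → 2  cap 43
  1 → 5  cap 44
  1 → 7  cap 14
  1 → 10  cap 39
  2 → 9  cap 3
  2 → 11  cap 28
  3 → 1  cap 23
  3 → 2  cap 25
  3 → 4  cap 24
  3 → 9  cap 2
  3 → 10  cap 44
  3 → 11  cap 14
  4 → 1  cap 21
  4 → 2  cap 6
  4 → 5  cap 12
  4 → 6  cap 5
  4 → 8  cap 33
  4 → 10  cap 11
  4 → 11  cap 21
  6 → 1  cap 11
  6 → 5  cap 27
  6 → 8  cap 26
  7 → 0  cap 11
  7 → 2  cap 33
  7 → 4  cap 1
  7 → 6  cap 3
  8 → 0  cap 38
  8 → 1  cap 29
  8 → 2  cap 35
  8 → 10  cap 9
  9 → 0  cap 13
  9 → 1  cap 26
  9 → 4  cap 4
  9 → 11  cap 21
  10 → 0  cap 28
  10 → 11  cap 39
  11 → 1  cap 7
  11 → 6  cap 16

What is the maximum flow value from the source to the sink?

augment #1: 3→1→5 bottleneck 23, total now 23
augment #2: 3→4→5 bottleneck 12, total now 35
augment #3: 3→4→1→5 bottleneck 12, total now 47
augment #4: 3→9→1→5 bottleneck 2, total now 49
augment #5: 3→11→1→5 bottleneck 7, total now 56
augment #6: 3→11→6→5 bottleneck 7, total now 63
augment #7: 3→2→11→6→5 bottleneck 9, total now 72
augment #8: 3→2→9→4→6→5 bottleneck 3, total now 75
augment #9: 3→10→0→1→4→6→5 bottleneck 2, total now 77
augment #10: 3→10→0→1→7→6→5 bottleneck 3, total now 80

Maximum flow value: 80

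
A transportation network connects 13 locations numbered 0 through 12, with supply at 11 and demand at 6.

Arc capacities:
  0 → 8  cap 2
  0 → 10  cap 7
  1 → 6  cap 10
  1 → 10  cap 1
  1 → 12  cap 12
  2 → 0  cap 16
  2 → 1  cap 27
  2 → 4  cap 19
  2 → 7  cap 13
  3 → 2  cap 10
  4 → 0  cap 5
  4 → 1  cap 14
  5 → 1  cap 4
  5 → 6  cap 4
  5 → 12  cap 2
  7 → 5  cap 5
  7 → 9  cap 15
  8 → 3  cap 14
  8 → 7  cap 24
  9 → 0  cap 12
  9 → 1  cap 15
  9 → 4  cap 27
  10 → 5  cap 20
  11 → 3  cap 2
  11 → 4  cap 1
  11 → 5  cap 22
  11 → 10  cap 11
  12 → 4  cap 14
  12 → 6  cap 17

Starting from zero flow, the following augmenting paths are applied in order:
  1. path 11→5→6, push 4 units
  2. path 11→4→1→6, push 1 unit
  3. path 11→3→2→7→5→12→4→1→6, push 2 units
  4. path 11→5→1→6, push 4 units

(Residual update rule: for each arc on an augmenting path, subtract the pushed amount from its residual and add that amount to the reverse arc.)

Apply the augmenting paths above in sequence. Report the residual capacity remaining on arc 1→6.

after path 1 (11→5→6, push 4): res(1,6)=10
after path 2 (11→4→1→6, push 1): res(1,6)=9
after path 3 (11→3→2→7→5→12→4→1→6, push 2): res(1,6)=7
after path 4 (11→5→1→6, push 4): res(1,6)=3

Residual capacity of (1,6): 3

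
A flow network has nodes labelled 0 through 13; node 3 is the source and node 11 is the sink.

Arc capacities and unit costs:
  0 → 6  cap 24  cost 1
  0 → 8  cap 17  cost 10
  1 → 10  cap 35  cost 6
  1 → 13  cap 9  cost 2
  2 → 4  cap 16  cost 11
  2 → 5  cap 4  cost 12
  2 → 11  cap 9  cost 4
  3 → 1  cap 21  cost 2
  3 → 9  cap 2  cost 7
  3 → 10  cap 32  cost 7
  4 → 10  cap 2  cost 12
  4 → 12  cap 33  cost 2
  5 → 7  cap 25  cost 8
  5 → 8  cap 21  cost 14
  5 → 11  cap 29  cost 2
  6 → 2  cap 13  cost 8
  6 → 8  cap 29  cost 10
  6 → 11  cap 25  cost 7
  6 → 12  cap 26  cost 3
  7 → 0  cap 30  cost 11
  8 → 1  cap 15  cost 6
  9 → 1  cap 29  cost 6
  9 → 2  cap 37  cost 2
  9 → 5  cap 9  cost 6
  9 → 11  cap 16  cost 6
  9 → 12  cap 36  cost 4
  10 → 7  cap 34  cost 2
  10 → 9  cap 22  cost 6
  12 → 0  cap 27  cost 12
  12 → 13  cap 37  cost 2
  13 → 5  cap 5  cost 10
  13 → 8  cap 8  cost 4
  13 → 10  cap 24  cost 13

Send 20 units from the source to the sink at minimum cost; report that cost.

Minimum cost for 20 units: 353

shortest-cost path #1: 3→9→11 push 2 @ unit cost 13 (adds 26)
shortest-cost path #2: 3→1→13→5→11 push 5 @ unit cost 16 (adds 80)
shortest-cost path #3: 3→10→9→11 push 13 @ unit cost 19 (adds 247)
total cost = 353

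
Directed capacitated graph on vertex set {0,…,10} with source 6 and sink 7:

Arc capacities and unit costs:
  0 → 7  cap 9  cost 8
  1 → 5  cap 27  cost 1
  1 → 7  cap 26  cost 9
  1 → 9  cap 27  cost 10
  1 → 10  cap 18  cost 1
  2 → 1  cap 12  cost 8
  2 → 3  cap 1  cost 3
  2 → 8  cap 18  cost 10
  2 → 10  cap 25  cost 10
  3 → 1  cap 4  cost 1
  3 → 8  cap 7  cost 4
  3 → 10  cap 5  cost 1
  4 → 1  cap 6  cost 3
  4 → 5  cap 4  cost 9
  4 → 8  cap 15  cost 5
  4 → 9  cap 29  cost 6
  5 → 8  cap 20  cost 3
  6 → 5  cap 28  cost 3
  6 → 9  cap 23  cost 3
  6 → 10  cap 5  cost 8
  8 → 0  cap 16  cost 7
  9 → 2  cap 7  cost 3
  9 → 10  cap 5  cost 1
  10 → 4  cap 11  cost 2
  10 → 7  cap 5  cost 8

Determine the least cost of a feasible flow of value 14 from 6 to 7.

shortest-cost path #1: 6→9→10→7 push 5 @ unit cost 12 (adds 60)
shortest-cost path #2: 6→9→2→3→1→7 push 1 @ unit cost 19 (adds 19)
shortest-cost path #3: 6→5→8→0→7 push 8 @ unit cost 21 (adds 168)
total cost = 247

Minimum cost for 14 units: 247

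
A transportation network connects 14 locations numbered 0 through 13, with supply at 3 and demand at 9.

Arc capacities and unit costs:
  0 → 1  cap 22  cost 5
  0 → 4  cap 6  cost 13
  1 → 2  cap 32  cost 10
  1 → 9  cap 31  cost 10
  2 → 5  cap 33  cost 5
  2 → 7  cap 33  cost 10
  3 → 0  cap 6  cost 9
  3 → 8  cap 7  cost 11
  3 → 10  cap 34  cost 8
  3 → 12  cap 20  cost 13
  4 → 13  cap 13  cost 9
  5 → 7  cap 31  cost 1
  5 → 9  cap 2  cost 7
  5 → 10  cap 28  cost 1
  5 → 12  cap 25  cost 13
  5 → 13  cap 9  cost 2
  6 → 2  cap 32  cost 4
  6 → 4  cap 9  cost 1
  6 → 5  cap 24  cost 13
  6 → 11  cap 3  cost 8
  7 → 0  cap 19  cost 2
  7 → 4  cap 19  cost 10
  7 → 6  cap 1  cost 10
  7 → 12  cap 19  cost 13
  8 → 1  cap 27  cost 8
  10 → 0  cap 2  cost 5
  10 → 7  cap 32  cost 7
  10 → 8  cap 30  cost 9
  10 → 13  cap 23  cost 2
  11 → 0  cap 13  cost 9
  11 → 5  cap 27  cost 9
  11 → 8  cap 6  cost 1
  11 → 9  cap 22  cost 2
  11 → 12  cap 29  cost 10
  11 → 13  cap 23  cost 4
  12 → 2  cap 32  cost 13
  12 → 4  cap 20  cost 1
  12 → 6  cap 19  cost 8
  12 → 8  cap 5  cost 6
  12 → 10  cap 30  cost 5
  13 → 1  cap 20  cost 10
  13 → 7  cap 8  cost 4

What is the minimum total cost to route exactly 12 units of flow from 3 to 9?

Minimum cost for 12 units: 316

shortest-cost path #1: 3→0→1→9 push 6 @ unit cost 24 (adds 144)
shortest-cost path #2: 3→10→0→1→9 push 2 @ unit cost 28 (adds 56)
shortest-cost path #3: 3→8→1→9 push 4 @ unit cost 29 (adds 116)
total cost = 316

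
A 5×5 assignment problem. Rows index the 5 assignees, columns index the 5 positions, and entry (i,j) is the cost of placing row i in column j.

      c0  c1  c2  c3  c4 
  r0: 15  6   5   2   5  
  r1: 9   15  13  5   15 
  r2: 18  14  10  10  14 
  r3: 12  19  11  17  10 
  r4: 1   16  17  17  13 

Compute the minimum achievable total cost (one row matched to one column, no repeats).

Minimum assignment cost: 32

optimal assignment: row0→col1 (cost 6), row1→col3 (cost 5), row2→col2 (cost 10), row3→col4 (cost 10), row4→col0 (cost 1)
total = 6 + 5 + 10 + 10 + 1 = 32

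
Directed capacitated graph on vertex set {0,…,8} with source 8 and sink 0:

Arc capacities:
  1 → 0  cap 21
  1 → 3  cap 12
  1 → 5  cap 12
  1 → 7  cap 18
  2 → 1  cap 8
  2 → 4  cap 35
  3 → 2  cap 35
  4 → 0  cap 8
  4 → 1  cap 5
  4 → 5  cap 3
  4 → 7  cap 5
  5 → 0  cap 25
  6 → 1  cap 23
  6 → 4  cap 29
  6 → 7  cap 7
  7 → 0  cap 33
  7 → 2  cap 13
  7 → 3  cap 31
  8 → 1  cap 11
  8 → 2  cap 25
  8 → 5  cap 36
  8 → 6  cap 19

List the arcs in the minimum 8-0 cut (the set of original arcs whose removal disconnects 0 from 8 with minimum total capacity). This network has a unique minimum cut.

augment #1: 8→1→0 push 11
augment #2: 8→5→0 push 25
augment #3: 8→2→1→0 push 8
augment #4: 8→2→4→0 push 8
augment #5: 8→6→1→0 push 2
augment #6: 8→6→7→0 push 7
augment #7: 8→2→4→7→0 push 5
augment #8: 8→6→1→7→0 push 10
augment #9: 8→2→4→1→7→0 push 4
max flow = 80; residual-reachable set from 8 gives S-side
cut edges (S→T): {(5,0), (8,1), (8,2), (8,6)} total cap 80

Min-cut arcs: {(5,0), (8,1), (8,2), (8,6)} (total capacity 80)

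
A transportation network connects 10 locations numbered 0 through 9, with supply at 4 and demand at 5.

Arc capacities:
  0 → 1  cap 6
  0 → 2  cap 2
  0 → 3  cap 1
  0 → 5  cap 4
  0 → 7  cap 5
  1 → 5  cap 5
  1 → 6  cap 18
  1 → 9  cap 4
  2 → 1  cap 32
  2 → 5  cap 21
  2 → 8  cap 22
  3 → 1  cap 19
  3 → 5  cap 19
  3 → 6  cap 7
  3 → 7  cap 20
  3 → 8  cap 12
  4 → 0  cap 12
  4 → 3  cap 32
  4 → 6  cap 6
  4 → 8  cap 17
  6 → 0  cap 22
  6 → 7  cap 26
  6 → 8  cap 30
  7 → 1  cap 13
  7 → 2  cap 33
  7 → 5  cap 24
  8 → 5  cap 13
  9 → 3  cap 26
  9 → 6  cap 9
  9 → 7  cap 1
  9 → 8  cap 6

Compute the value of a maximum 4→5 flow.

augment #1: 4→0→5 bottleneck 4, total now 4
augment #2: 4→3→5 bottleneck 19, total now 23
augment #3: 4→8→5 bottleneck 13, total now 36
augment #4: 4→0→1→5 bottleneck 5, total now 41
augment #5: 4→0→2→5 bottleneck 2, total now 43
augment #6: 4→0→7→5 bottleneck 1, total now 44
augment #7: 4→3→7→5 bottleneck 13, total now 57
augment #8: 4→6→7→5 bottleneck 6, total now 63

Maximum flow value: 63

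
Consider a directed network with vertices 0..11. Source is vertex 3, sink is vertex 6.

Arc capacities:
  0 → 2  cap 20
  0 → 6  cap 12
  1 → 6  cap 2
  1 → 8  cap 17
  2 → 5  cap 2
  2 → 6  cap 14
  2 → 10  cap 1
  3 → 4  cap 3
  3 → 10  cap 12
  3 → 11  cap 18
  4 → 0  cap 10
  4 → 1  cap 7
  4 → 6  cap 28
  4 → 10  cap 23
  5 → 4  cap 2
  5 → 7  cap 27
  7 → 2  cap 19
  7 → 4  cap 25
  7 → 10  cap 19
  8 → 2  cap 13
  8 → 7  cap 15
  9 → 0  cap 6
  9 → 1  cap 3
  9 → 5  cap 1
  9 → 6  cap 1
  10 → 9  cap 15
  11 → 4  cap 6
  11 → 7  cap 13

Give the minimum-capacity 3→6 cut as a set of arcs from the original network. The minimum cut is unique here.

augment #1: 3→4→6 push 3
augment #2: 3→10→9→6 push 1
augment #3: 3→11→4→6 push 6
augment #4: 3→10→9→0→6 push 6
augment #5: 3→10→9→1→6 push 2
augment #6: 3→11→7→2→6 push 12
augment #7: 3→10→9→5→4→6 push 1
augment #8: 3→10→9→1→8→2→6 push 1
max flow = 32; residual-reachable set from 3 gives S-side
cut edges (S→T): {(3,4), (3,11), (9,0), (9,1), (9,5), (9,6)} total cap 32

Min-cut arcs: {(3,4), (3,11), (9,0), (9,1), (9,5), (9,6)} (total capacity 32)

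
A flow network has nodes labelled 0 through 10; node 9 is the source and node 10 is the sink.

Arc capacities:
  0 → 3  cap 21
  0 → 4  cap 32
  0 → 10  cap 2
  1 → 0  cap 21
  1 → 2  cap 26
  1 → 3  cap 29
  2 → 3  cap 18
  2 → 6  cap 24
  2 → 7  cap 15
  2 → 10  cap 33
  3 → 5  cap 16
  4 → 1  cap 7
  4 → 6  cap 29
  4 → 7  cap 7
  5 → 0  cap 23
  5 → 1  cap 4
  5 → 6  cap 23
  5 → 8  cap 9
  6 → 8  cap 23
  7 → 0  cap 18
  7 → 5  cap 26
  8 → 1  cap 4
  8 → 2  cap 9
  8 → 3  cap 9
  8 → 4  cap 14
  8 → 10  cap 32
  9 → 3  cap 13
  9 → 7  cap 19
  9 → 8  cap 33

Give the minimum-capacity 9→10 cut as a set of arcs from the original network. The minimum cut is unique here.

augment #1: 9→8→10 push 32
augment #2: 9→7→0→10 push 2
augment #3: 9→8→2→10 push 1
augment #4: 9→3→5→1→2→10 push 4
augment #5: 9→3→5→8→2→10 push 8
augment #6: 9→3→5→8→1→2→10 push 1
augment #7: 9→7→0→4→1→2→10 push 7
augment #8: 9→7→5→6→8→1→2→10 push 3
max flow = 58; residual-reachable set from 9 gives S-side
cut edges (S→T): {(0,10), (4,1), (5,1), (8,1), (8,2), (8,10)} total cap 58

Min-cut arcs: {(0,10), (4,1), (5,1), (8,1), (8,2), (8,10)} (total capacity 58)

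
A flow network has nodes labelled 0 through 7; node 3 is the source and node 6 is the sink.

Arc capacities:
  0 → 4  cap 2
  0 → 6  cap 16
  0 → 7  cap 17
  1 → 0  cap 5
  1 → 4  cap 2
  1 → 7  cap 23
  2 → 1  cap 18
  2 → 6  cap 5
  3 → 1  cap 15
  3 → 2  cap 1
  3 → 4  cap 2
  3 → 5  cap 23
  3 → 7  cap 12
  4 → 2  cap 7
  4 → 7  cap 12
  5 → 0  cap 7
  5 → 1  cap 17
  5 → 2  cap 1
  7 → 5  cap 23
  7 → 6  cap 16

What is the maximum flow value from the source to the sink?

augment #1: 3→2→6 bottleneck 1, total now 1
augment #2: 3→7→6 bottleneck 12, total now 13
augment #3: 3→1→0→6 bottleneck 5, total now 18
augment #4: 3→1→7→6 bottleneck 4, total now 22
augment #5: 3→4→2→6 bottleneck 2, total now 24
augment #6: 3→5→0→6 bottleneck 7, total now 31
augment #7: 3→5→2→6 bottleneck 1, total now 32
augment #8: 3→1→4→2→6 bottleneck 1, total now 33

Maximum flow value: 33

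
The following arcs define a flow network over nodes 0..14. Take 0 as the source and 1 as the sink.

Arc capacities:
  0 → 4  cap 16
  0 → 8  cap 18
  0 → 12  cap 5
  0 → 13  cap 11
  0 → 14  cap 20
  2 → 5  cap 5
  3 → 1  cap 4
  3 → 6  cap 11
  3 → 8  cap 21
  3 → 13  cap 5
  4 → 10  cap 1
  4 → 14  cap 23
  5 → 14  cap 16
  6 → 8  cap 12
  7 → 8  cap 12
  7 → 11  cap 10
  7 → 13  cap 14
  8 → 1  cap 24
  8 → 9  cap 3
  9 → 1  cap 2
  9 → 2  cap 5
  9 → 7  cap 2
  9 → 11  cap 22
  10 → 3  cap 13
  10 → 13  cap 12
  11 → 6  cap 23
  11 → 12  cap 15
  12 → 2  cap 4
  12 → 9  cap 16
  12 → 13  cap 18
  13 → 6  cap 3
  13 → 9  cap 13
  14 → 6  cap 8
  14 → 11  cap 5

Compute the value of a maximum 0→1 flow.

Maximum flow value: 27

augment #1: 0→8→1 bottleneck 18, total now 18
augment #2: 0→12→9→1 bottleneck 2, total now 20
augment #3: 0→4→10→3→1 bottleneck 1, total now 21
augment #4: 0→13→6→8→1 bottleneck 3, total now 24
augment #5: 0→14→6→8→1 bottleneck 3, total now 27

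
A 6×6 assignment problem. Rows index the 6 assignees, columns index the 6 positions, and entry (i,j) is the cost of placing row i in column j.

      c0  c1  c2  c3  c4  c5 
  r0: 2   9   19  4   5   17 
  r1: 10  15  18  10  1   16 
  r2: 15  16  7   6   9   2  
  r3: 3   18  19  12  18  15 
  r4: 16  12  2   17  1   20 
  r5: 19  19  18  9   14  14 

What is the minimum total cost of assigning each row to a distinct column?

optimal assignment: row0→col1 (cost 9), row1→col4 (cost 1), row2→col5 (cost 2), row3→col0 (cost 3), row4→col2 (cost 2), row5→col3 (cost 9)
total = 9 + 1 + 2 + 3 + 2 + 9 = 26

Minimum assignment cost: 26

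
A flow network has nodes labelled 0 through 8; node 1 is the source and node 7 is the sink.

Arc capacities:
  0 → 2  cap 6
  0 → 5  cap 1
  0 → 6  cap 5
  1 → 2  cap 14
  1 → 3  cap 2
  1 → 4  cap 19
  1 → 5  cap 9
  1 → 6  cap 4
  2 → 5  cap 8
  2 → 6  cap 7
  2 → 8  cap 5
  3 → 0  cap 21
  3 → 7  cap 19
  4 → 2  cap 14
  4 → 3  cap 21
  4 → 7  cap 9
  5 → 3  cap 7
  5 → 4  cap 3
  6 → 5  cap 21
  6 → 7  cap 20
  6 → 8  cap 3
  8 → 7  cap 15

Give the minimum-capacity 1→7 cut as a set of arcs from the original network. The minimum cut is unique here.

Min-cut arcs: {(1,3), (1,4), (1,6), (2,6), (2,8), (5,3), (5,4)} (total capacity 47)

augment #1: 1→3→7 push 2
augment #2: 1→4→7 push 9
augment #3: 1→6→7 push 4
augment #4: 1→2→6→7 push 7
augment #5: 1→2→8→7 push 5
augment #6: 1→4→3→7 push 10
augment #7: 1→5→3→7 push 7
augment #8: 1→5→4→3→0→6→7 push 2
augment #9: 1→2→5→4→3→0→6→7 push 1
max flow = 47; residual-reachable set from 1 gives S-side
cut edges (S→T): {(1,3), (1,4), (1,6), (2,6), (2,8), (5,3), (5,4)} total cap 47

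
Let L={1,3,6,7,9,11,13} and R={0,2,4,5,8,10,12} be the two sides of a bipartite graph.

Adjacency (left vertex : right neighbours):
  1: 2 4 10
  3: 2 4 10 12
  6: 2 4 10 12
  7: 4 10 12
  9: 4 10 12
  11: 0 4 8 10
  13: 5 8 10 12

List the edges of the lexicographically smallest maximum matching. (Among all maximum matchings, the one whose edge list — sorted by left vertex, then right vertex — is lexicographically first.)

Lex-smallest maximum matching: {(1,2), (3,4), (6,10), (7,12), (11,0), (13,5)}

|M| = 6 (so the lex-smallest maximum matching has 6 edges)
process left vertices in ascending order; for each, take the smallest-labelled available neighbour that still permits 6 edges overall, or leave it unmatched if none does
lex-smallest matching: {1-2, 3-4, 6-10, 7-12, 11-0, 13-5}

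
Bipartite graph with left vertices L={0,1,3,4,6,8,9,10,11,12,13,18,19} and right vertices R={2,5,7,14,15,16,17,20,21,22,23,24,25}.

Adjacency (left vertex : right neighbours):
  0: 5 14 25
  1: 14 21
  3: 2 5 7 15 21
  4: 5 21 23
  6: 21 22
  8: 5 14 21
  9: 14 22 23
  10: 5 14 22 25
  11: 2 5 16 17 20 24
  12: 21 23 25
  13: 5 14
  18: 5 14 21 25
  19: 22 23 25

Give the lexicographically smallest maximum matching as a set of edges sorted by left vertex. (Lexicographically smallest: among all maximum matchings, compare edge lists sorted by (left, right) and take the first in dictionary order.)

Lex-smallest maximum matching: {(0,5), (1,14), (3,2), (4,21), (6,22), (9,23), (10,25), (11,16)}

|M| = 8 (so the lex-smallest maximum matching has 8 edges)
process left vertices in ascending order; for each, take the smallest-labelled available neighbour that still permits 8 edges overall, or leave it unmatched if none does
lex-smallest matching: {0-5, 1-14, 3-2, 4-21, 6-22, 9-23, 10-25, 11-16}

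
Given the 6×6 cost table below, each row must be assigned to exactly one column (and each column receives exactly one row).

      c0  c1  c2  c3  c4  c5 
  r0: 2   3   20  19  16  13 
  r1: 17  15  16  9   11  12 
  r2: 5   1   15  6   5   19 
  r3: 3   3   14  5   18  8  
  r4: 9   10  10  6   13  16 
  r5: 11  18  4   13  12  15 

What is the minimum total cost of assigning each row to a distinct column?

Minimum assignment cost: 32

one of 2 optimal assignments: row0→col0 (cost 2), row1→col4 (cost 11), row2→col1 (cost 1), row3→col5 (cost 8), row4→col3 (cost 6), row5→col2 (cost 4)
total = 2 + 11 + 1 + 8 + 6 + 4 = 32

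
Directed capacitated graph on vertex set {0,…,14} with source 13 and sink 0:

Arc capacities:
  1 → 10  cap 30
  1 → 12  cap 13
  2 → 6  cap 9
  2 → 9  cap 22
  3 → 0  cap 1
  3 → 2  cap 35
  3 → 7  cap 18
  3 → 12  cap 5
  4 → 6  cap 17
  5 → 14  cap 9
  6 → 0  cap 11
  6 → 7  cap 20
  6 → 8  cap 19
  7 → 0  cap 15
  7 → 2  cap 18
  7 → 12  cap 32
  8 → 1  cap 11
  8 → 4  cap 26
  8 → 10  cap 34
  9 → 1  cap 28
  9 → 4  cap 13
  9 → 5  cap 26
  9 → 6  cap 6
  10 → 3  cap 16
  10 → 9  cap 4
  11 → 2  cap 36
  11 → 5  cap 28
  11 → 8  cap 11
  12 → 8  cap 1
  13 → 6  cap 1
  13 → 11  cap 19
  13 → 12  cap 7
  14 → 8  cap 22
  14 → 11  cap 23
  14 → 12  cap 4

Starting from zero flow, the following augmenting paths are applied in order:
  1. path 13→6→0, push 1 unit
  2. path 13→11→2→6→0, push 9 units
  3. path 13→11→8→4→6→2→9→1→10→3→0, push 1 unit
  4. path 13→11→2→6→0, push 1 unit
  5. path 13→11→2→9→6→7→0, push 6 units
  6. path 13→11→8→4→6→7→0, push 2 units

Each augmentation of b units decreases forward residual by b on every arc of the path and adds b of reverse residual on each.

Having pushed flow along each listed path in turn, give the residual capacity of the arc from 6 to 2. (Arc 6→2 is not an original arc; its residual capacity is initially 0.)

after path 1 (13→6→0, push 1): res(6,2)=0
after path 2 (13→11→2→6→0, push 9): res(6,2)=9
after path 3 (13→11→8→4→6→2→9→1→10→3→0, push 1): res(6,2)=8
after path 4 (13→11→2→6→0, push 1): res(6,2)=9
after path 5 (13→11→2→9→6→7→0, push 6): res(6,2)=9
after path 6 (13→11→8→4→6→7→0, push 2): res(6,2)=9

Residual capacity of (6,2): 9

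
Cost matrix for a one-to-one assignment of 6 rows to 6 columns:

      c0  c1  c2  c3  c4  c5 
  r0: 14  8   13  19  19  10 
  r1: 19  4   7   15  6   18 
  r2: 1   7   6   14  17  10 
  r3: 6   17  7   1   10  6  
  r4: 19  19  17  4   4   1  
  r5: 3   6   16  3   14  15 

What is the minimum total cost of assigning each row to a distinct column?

optimal assignment: row0→col1 (cost 8), row1→col4 (cost 6), row2→col2 (cost 6), row3→col3 (cost 1), row4→col5 (cost 1), row5→col0 (cost 3)
total = 8 + 6 + 6 + 1 + 1 + 3 = 25

Minimum assignment cost: 25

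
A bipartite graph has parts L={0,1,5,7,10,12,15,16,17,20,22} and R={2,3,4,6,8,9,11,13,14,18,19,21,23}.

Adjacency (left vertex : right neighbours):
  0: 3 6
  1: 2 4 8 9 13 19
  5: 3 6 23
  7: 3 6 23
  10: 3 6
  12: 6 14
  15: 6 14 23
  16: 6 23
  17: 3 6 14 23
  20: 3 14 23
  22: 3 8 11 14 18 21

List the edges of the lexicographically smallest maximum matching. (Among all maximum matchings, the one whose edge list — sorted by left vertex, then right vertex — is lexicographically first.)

Lex-smallest maximum matching: {(0,3), (1,2), (5,6), (7,23), (12,14), (22,8)}

|M| = 6 (so the lex-smallest maximum matching has 6 edges)
process left vertices in ascending order; for each, take the smallest-labelled available neighbour that still permits 6 edges overall, or leave it unmatched if none does
lex-smallest matching: {0-3, 1-2, 5-6, 7-23, 12-14, 22-8}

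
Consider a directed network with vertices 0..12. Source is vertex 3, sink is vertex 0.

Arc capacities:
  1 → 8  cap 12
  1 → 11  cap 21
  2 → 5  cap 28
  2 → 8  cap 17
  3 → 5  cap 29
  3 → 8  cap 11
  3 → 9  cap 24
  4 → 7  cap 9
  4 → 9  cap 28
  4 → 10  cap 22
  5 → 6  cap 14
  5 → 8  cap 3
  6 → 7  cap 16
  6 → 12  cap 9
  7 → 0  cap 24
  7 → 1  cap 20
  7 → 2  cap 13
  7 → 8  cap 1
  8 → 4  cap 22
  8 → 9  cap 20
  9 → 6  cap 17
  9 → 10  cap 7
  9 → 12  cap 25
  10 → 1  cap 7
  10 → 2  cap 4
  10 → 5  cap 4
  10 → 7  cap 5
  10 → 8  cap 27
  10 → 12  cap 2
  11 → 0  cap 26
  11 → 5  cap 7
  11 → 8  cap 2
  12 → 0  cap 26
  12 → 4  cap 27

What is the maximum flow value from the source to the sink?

augment #1: 3→9→12→0 bottleneck 24, total now 24
augment #2: 3→5→6→7→0 bottleneck 14, total now 38
augment #3: 3→8→4→7→0 bottleneck 9, total now 47
augment #4: 3→8→9→12→0 bottleneck 1, total now 48
augment #5: 3→8→4→10→7→0 bottleneck 1, total now 49
augment #6: 3→5→8→4→10→12→0 bottleneck 1, total now 50
augment #7: 3→5→8→4→10→1→11→0 bottleneck 2, total now 52

Maximum flow value: 52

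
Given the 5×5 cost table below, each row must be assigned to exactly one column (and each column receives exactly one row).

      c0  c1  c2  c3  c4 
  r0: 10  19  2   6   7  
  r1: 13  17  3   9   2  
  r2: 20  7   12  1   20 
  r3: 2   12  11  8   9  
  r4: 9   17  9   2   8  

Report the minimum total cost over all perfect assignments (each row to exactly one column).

optimal assignment: row0→col2 (cost 2), row1→col4 (cost 2), row2→col1 (cost 7), row3→col0 (cost 2), row4→col3 (cost 2)
total = 2 + 2 + 7 + 2 + 2 = 15

Minimum assignment cost: 15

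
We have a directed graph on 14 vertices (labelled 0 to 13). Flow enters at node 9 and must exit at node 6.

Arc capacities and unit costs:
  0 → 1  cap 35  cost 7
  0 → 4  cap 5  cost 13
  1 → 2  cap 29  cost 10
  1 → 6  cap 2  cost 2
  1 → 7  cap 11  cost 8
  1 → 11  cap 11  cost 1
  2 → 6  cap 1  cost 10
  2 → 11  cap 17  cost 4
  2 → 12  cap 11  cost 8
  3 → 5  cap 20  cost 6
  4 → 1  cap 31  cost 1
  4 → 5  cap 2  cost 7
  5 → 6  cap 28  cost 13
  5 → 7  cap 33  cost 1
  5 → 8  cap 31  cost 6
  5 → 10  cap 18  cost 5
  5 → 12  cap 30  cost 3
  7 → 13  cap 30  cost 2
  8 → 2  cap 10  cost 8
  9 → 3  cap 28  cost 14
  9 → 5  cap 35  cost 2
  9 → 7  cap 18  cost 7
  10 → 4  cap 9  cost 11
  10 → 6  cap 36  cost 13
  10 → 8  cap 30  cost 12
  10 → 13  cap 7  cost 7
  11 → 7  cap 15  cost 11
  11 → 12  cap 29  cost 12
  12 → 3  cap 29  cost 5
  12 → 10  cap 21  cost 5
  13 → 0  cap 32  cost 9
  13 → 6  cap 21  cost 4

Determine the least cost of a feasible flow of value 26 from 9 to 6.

shortest-cost path #1: 9→5→7→13→6 push 21 @ unit cost 9 (adds 189)
shortest-cost path #2: 9→5→6 push 5 @ unit cost 15 (adds 75)
total cost = 264

Minimum cost for 26 units: 264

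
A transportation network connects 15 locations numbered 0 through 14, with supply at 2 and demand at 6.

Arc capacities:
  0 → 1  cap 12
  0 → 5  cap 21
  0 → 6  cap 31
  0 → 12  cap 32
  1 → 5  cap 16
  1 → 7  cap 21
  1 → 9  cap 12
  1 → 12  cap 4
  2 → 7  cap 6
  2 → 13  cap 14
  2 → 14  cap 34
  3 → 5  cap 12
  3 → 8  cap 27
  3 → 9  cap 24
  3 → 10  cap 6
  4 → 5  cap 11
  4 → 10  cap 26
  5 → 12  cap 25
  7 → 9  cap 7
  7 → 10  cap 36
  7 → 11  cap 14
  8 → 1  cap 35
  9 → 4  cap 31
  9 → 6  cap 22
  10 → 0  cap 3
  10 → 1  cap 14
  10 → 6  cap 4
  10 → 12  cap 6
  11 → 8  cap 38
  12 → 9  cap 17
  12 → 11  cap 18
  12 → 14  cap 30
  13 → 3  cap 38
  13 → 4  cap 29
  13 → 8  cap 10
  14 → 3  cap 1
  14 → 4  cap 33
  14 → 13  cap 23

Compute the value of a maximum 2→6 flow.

Maximum flow value: 29

augment #1: 2→7→9→6 bottleneck 6, total now 6
augment #2: 2→13→3→9→6 bottleneck 14, total now 20
augment #3: 2→14→3→9→6 bottleneck 1, total now 21
augment #4: 2→14→4→10→6 bottleneck 4, total now 25
augment #5: 2→14→4→10→0→6 bottleneck 3, total now 28
augment #6: 2→14→13→3→9→6 bottleneck 1, total now 29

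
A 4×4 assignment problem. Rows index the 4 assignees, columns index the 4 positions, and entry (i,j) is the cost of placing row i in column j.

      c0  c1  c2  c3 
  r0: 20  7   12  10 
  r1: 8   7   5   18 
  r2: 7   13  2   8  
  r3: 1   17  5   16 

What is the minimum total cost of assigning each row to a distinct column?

Minimum assignment cost: 20

optimal assignment: row0→col3 (cost 10), row1→col1 (cost 7), row2→col2 (cost 2), row3→col0 (cost 1)
total = 10 + 7 + 2 + 1 = 20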